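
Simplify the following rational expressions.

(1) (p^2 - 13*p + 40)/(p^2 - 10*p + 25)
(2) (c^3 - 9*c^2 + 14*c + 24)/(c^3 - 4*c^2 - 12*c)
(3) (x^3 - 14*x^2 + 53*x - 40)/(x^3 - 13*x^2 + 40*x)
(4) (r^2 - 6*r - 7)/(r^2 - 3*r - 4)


(1) = (p - 8)/(p - 5)
(2) = (c^2 - 3*c - 4)/(c^2 + 2*c)
(3) = (x - 1)/x
(4) = (r - 7)/(r - 4)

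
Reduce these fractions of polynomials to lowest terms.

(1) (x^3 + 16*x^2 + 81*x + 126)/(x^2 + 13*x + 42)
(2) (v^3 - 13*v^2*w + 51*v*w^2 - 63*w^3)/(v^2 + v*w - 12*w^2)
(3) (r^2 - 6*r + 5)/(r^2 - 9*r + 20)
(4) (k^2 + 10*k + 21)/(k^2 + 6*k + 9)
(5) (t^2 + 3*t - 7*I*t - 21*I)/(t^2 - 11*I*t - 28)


(1) = x + 3
(2) = (v^2 - 10*v*w + 21*w^2)/(v + 4*w)
(3) = (r - 1)/(r - 4)
(4) = (k + 7)/(k + 3)
(5) = (t + 3)/(t - 4*I)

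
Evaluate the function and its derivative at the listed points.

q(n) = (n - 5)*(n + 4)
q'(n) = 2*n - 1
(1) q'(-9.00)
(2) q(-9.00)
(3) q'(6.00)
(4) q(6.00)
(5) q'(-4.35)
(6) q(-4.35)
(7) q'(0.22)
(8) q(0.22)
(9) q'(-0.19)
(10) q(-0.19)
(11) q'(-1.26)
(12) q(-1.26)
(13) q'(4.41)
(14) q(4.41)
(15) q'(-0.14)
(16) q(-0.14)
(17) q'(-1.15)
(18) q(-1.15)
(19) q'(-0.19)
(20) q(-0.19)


(1) = -19.00
(2) = 70.00
(3) = 11.00
(4) = 10.00
(5) = -9.70
(6) = 3.27
(7) = -0.56
(8) = -20.17
(9) = -1.38
(10) = -19.77
(11) = -3.52
(12) = -17.15
(13) = 7.82
(14) = -4.96
(15) = -1.28
(16) = -19.84
(17) = -3.30
(18) = -17.53
(19) = -1.38
(20) = -19.77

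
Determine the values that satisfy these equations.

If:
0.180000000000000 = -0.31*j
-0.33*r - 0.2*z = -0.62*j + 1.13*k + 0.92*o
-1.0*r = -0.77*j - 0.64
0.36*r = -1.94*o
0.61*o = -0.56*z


Then:
j = -0.58
k = -0.35
o = -0.04
r = 0.19
z = 0.04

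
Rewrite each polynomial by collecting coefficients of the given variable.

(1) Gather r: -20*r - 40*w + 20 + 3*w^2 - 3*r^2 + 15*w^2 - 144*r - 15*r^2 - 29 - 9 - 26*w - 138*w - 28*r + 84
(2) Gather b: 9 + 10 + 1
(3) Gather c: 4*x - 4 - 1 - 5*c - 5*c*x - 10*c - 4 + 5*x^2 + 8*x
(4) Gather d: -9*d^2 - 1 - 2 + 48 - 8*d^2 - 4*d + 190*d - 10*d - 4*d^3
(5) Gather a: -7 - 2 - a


(1) = -18*r^2 - 192*r + 18*w^2 - 204*w + 66
(2) = 20
(3) = c*(-5*x - 15) + 5*x^2 + 12*x - 9
(4) = -4*d^3 - 17*d^2 + 176*d + 45
(5) = -a - 9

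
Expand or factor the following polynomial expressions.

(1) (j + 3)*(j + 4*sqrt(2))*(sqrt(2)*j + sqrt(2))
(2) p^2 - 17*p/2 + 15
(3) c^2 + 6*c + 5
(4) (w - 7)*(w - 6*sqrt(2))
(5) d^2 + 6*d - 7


(1) = sqrt(2)*j^3 + 4*sqrt(2)*j^2 + 8*j^2 + 3*sqrt(2)*j + 32*j + 24
(2) = (p - 6)*(p - 5/2)
(3) = (c + 1)*(c + 5)
(4) = w^2 - 6*sqrt(2)*w - 7*w + 42*sqrt(2)
(5) = (d - 1)*(d + 7)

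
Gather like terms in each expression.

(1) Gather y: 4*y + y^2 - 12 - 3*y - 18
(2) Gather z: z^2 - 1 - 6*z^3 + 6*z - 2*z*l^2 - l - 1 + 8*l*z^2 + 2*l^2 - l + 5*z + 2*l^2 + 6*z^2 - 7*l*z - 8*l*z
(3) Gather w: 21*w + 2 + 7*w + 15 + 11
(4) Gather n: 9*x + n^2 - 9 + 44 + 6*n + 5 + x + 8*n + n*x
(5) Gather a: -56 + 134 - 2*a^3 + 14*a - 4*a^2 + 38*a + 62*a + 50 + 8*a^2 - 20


(1) = y^2 + y - 30
(2) = 4*l^2 - 2*l - 6*z^3 + z^2*(8*l + 7) + z*(-2*l^2 - 15*l + 11) - 2
(3) = 28*w + 28
(4) = n^2 + n*(x + 14) + 10*x + 40
(5) = -2*a^3 + 4*a^2 + 114*a + 108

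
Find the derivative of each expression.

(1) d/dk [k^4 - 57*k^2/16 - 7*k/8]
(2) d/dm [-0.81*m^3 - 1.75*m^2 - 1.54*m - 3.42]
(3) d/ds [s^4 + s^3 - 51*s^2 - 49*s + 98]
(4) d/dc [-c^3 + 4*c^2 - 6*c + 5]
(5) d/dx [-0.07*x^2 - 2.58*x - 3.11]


(1) = 4*k^3 - 57*k/8 - 7/8
(2) = -2.43*m^2 - 3.5*m - 1.54
(3) = 4*s^3 + 3*s^2 - 102*s - 49
(4) = -3*c^2 + 8*c - 6
(5) = -0.14*x - 2.58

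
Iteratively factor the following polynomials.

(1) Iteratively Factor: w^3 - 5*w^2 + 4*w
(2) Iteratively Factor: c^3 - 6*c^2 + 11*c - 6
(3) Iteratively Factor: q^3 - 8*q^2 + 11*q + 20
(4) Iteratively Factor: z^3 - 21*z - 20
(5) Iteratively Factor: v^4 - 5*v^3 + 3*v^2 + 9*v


(1) = (w)*(w^2 - 5*w + 4) = w*(w - 1)*(w - 4)
(2) = (c - 2)*(c^2 - 4*c + 3) = (c - 3)*(c - 2)*(c - 1)
(3) = (q - 5)*(q^2 - 3*q - 4) = (q - 5)*(q + 1)*(q - 4)
(4) = (z + 1)*(z^2 - z - 20) = (z - 5)*(z + 1)*(z + 4)
(5) = (v - 3)*(v^3 - 2*v^2 - 3*v) = (v - 3)^2*(v^2 + v) = (v - 3)^2*(v + 1)*(v)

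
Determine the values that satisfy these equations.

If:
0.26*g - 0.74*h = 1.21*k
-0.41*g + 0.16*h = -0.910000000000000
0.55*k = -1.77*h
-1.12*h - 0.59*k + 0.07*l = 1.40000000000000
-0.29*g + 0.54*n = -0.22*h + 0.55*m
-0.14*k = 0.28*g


Then:
No Solution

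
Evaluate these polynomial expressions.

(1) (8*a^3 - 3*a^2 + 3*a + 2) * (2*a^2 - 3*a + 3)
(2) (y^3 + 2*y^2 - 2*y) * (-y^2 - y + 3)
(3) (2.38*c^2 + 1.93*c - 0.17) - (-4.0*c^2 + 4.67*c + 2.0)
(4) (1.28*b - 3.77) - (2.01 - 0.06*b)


(1) = 16*a^5 - 30*a^4 + 39*a^3 - 14*a^2 + 3*a + 6
(2) = -y^5 - 3*y^4 + 3*y^3 + 8*y^2 - 6*y
(3) = 6.38*c^2 - 2.74*c - 2.17
(4) = 1.34*b - 5.78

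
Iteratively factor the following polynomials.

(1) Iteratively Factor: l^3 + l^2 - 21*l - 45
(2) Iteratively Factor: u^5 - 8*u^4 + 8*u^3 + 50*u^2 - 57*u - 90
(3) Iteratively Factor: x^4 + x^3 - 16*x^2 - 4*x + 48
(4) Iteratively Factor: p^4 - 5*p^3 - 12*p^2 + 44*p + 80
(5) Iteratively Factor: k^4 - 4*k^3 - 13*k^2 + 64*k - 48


(1) = (l + 3)*(l^2 - 2*l - 15) = (l - 5)*(l + 3)*(l + 3)
(2) = (u - 5)*(u^4 - 3*u^3 - 7*u^2 + 15*u + 18) = (u - 5)*(u + 1)*(u^3 - 4*u^2 - 3*u + 18) = (u - 5)*(u + 1)*(u + 2)*(u^2 - 6*u + 9) = (u - 5)*(u - 3)*(u + 1)*(u + 2)*(u - 3)
(3) = (x - 3)*(x^3 + 4*x^2 - 4*x - 16) = (x - 3)*(x - 2)*(x^2 + 6*x + 8) = (x - 3)*(x - 2)*(x + 4)*(x + 2)
(4) = (p - 5)*(p^3 - 12*p - 16) = (p - 5)*(p - 4)*(p^2 + 4*p + 4) = (p - 5)*(p - 4)*(p + 2)*(p + 2)
(5) = (k - 3)*(k^3 - k^2 - 16*k + 16) = (k - 3)*(k - 1)*(k^2 - 16) = (k - 3)*(k - 1)*(k + 4)*(k - 4)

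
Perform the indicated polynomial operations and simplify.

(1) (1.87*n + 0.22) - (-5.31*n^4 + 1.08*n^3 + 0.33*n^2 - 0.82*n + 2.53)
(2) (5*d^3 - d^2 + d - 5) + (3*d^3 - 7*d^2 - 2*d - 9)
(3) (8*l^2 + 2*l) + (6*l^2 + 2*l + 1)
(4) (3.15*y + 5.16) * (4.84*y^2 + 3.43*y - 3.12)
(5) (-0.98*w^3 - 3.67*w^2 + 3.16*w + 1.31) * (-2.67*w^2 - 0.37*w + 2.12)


(1) = 5.31*n^4 - 1.08*n^3 - 0.33*n^2 + 2.69*n - 2.31
(2) = 8*d^3 - 8*d^2 - d - 14
(3) = 14*l^2 + 4*l + 1
(4) = 15.246*y^3 + 35.7789*y^2 + 7.8708*y - 16.0992
(5) = 2.6166*w^5 + 10.1615*w^4 - 9.1569*w^3 - 12.4473*w^2 + 6.2145*w + 2.7772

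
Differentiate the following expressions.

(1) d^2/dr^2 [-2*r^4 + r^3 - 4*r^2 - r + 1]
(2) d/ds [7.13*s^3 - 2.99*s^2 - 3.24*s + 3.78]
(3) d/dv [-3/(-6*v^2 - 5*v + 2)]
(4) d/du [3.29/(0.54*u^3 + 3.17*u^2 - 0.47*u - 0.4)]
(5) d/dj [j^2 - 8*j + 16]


(1) = -24*r^2 + 6*r - 8
(2) = 21.39*s^2 - 5.98*s - 3.24
(3) = 3*(-12*v - 5)/(6*v^2 + 5*v - 2)^2
(4) = (-5.3298*u^2 - 20.8586*u + 1.5463)/(0.54*u^3 + 3.17*u^2 - 0.47*u - 0.4)^2
(5) = 2*j - 8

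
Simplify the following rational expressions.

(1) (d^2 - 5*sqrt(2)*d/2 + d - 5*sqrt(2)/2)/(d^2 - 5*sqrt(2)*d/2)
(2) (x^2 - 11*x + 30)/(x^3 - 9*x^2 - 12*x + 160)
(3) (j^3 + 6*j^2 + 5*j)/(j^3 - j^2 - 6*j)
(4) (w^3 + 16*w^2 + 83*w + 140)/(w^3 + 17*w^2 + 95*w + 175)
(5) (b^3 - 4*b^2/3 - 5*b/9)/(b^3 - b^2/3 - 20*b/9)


(1) = (4*d + 4)/(4*d)
(2) = (x - 6)/(x^2 - 4*x - 32)
(3) = (j^2 + 6*j + 5)/(j^2 - j - 6)
(4) = (w + 4)/(w + 5)
(5) = (3*b + 1)/(3*b + 4)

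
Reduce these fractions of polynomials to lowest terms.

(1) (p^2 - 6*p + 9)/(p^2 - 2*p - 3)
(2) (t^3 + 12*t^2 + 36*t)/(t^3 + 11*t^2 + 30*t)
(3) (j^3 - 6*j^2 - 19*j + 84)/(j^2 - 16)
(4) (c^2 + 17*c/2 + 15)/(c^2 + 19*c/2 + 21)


(1) = (p - 3)/(p + 1)
(2) = (t + 6)/(t + 5)
(3) = (j^2 - 10*j + 21)/(j - 4)
(4) = (2*c + 5)/(2*c + 7)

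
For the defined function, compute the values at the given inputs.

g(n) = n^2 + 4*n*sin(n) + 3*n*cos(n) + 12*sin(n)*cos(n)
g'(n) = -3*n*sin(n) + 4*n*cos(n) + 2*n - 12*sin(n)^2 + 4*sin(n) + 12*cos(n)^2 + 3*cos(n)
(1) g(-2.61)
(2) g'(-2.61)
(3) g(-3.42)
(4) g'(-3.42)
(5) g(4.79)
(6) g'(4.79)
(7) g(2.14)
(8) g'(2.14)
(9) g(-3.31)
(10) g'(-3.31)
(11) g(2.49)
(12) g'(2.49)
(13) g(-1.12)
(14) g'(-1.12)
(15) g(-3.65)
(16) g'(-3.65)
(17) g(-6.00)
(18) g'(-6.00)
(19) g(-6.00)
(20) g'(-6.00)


(1) = 24.10
(2) = 1.03
(3) = 14.63
(4) = 17.54
(5) = 4.03
(6) = 9.78
(7) = 2.88
(8) = -9.02
(9) = 16.54
(10) = 17.14
(11) = 0.51
(12) = -4.26
(13) = -0.88
(14) = -16.95
(15) = 10.68
(16) = 16.42
(17) = 15.23
(18) = -15.89
(19) = 15.23
(20) = -15.89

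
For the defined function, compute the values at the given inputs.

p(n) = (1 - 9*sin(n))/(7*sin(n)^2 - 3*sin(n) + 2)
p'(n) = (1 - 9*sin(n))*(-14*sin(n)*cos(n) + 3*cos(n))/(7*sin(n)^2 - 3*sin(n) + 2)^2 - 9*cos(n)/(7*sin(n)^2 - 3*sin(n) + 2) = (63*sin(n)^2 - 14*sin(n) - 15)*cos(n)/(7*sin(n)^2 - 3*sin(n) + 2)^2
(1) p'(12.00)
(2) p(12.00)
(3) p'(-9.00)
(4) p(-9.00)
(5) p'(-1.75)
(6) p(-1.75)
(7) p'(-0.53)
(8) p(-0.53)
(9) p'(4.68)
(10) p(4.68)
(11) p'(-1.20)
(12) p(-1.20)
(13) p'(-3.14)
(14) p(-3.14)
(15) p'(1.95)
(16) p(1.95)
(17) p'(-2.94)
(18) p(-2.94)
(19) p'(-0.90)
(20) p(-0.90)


(1) = 0.28
(2) = 1.04
(3) = -0.07
(4) = 1.06
(5) = -0.08
(6) = 0.84
(7) = 0.25
(8) = 1.05
(9) = -0.01
(10) = 0.83
(11) = 0.16
(12) = 0.86
(13) = 3.73
(14) = 0.51
(15) = -0.35
(16) = -1.40
(17) = 1.14
(18) = 0.97
(19) = 0.29
(20) = 0.93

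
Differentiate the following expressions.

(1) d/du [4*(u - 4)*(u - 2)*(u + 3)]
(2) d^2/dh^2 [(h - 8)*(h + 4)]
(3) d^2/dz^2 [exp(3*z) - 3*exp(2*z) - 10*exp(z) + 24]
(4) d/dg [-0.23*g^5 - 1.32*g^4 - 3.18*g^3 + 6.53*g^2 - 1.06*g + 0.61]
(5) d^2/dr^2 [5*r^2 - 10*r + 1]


(1) = 12*u^2 - 24*u - 40
(2) = 2
(3) = (9*exp(2*z) - 12*exp(z) - 10)*exp(z)
(4) = -1.15*g^4 - 5.28*g^3 - 9.54*g^2 + 13.06*g - 1.06
(5) = 10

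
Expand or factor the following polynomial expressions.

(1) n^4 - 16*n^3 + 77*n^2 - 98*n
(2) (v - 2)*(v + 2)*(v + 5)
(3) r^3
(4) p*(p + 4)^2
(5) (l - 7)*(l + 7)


(1) = n*(n - 7)^2*(n - 2)
(2) = v^3 + 5*v^2 - 4*v - 20
(3) = r^3
(4) = p^3 + 8*p^2 + 16*p
(5) = l^2 - 49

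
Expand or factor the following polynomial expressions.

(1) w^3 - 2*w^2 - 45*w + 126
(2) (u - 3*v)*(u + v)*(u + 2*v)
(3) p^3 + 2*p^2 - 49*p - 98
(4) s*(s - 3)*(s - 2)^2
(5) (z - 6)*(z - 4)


(1) = (w - 6)*(w - 3)*(w + 7)
(2) = u^3 - 7*u*v^2 - 6*v^3
(3) = (p - 7)*(p + 2)*(p + 7)
(4) = s^4 - 7*s^3 + 16*s^2 - 12*s
(5) = z^2 - 10*z + 24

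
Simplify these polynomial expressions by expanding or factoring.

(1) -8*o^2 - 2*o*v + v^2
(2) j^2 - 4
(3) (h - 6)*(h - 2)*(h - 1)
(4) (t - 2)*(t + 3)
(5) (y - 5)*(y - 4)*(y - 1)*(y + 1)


(1) = (-4*o + v)*(2*o + v)
(2) = (j - 2)*(j + 2)
(3) = h^3 - 9*h^2 + 20*h - 12
(4) = t^2 + t - 6
(5) = y^4 - 9*y^3 + 19*y^2 + 9*y - 20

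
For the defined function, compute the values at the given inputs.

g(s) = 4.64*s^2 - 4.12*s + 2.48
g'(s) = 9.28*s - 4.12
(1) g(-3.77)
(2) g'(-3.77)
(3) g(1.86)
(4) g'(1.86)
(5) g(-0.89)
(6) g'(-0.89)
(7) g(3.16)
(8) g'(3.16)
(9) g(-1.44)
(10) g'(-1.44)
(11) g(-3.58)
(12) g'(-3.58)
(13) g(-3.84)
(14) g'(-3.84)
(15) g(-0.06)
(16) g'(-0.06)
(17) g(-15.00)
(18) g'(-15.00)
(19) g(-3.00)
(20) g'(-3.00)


(1) = 83.96
(2) = -39.11
(3) = 10.87
(4) = 13.14
(5) = 9.82
(6) = -12.38
(7) = 35.79
(8) = 25.20
(9) = 18.03
(10) = -17.48
(11) = 76.70
(12) = -37.34
(13) = 86.72
(14) = -39.76
(15) = 2.74
(16) = -4.68
(17) = 1108.28
(18) = -143.32
(19) = 56.60
(20) = -31.96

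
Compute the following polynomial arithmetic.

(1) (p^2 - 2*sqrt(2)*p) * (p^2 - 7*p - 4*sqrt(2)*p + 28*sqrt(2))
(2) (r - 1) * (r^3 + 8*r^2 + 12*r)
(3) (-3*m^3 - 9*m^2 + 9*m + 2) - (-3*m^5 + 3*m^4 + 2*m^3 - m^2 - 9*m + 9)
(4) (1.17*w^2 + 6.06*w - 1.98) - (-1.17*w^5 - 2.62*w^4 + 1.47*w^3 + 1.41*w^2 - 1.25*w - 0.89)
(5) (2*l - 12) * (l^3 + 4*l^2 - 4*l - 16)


(1) = p^4 - 6*sqrt(2)*p^3 - 7*p^3 + 16*p^2 + 42*sqrt(2)*p^2 - 112*p
(2) = r^4 + 7*r^3 + 4*r^2 - 12*r
(3) = 3*m^5 - 3*m^4 - 5*m^3 - 8*m^2 + 18*m - 7
(4) = 1.17*w^5 + 2.62*w^4 - 1.47*w^3 - 0.24*w^2 + 7.31*w - 1.09
(5) = 2*l^4 - 4*l^3 - 56*l^2 + 16*l + 192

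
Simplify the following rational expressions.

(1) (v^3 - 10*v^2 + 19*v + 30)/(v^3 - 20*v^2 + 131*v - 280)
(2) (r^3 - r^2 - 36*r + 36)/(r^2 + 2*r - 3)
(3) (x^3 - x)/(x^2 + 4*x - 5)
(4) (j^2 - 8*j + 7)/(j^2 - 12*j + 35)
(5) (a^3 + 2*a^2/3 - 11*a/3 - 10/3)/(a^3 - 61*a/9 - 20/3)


(1) = (v^2 - 5*v - 6)/(v^2 - 15*v + 56)
(2) = (r^2 - 36)/(r + 3)
(3) = (x^2 + x)/(x + 5)
(4) = (j - 1)/(j - 5)
(5) = (3*a^2 - 3*a - 6)/(3*a^2 - 5*a - 12)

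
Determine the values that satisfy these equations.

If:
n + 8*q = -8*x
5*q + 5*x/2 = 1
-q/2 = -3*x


Then:
n = -112/65
q = 12/65
x = 2/65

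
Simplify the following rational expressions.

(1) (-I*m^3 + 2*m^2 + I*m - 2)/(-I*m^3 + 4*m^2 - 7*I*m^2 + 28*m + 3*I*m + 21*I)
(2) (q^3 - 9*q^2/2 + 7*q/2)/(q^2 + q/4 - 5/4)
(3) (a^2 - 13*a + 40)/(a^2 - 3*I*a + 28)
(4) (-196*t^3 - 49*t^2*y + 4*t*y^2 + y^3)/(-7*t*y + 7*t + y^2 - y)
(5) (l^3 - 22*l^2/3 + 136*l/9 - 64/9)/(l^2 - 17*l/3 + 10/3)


(1) = (m^3 + 2*I*m^2 - m - 2*I)/(m^3 + m^2*(7 + 4*I) + m*(-3 + 28*I) - 21)
(2) = (4*q^2 - 14*q)/(4*q + 5)
(3) = (a^2 - 13*a + 40)/(a^2 - 3*I*a + 28)
(4) = (28*t^2 + 11*t*y + y^2)/(y - 1)
(5) = (3*l^2 - 20*l + 32)/(3*l - 15)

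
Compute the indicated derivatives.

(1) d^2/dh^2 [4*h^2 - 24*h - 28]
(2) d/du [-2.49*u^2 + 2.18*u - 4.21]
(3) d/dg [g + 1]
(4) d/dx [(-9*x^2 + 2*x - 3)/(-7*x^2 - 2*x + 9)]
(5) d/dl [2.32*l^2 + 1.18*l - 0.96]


(1) = 8
(2) = 2.18 - 4.98*u
(3) = 1
(4) = 4*(8*x^2 - 51*x + 3)/(49*x^4 + 28*x^3 - 122*x^2 - 36*x + 81)
(5) = 4.64*l + 1.18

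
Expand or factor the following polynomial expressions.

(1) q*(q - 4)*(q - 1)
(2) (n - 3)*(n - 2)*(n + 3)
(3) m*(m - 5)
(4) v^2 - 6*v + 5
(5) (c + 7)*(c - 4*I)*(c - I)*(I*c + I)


(1) = q^3 - 5*q^2 + 4*q
(2) = n^3 - 2*n^2 - 9*n + 18
(3) = m^2 - 5*m
(4) = (v - 5)*(v - 1)
(5) = I*c^4 + 5*c^3 + 8*I*c^3 + 40*c^2 + 3*I*c^2 + 35*c - 32*I*c - 28*I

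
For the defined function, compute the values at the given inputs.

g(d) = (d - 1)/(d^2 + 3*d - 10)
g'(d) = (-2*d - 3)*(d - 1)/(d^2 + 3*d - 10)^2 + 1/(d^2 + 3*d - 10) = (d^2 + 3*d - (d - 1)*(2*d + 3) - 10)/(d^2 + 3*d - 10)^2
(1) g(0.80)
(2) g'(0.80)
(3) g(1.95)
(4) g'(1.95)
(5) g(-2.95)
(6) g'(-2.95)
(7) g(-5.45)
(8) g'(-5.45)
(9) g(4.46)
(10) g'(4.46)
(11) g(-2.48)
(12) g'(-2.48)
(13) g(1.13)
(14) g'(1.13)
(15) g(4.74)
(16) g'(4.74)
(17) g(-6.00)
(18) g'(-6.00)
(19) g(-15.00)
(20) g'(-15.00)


(1) = 0.03
(2) = -0.12
(3) = -2.73
(4) = -57.16
(5) = 0.39
(6) = -0.21
(7) = -1.92
(8) = -4.24
(9) = 0.15
(10) = -0.03
(11) = 0.31
(12) = -0.14
(13) = -0.02
(14) = -0.21
(15) = 0.14
(16) = -0.03
(17) = -0.88
(18) = -0.86
(19) = -0.09
(20) = -0.01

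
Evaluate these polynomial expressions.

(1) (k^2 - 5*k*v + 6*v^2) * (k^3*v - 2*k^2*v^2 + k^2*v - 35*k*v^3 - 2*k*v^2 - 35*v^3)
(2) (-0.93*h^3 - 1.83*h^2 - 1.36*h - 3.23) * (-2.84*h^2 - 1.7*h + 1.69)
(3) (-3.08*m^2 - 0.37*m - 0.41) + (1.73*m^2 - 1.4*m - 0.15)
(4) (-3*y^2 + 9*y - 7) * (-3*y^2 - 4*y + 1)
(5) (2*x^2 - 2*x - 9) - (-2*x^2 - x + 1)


(1) = k^5*v - 7*k^4*v^2 + k^4*v - 19*k^3*v^3 - 7*k^3*v^2 + 163*k^2*v^4 - 19*k^2*v^3 - 210*k*v^5 + 163*k*v^4 - 210*v^5
(2) = 2.6412*h^5 + 6.7782*h^4 + 5.4017*h^3 + 8.3925*h^2 + 3.1926*h - 5.4587
(3) = -1.35*m^2 - 1.77*m - 0.56
(4) = 9*y^4 - 15*y^3 - 18*y^2 + 37*y - 7
(5) = 4*x^2 - x - 10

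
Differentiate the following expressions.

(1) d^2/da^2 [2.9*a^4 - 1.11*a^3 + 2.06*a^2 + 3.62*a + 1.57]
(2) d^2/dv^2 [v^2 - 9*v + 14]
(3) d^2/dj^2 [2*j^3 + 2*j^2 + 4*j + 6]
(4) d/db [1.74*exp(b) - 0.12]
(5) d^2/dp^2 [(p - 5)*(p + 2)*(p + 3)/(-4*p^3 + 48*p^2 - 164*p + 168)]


(1) = 34.8*a^2 - 6.66*a + 4.12
(2) = 2
(3) = 12*j + 4
(4) = 1.74*exp(b)
(5) = 6*(-p^6 + 15*p^5 - 63*p^4 - 175*p^3 + 2217*p^2 - 6210*p + 5669)/(p^9 - 36*p^8 + 555*p^7 - 4806*p^6 + 25779*p^5 - 88992*p^4 + 198197*p^3 - 275310*p^2 + 216972*p - 74088)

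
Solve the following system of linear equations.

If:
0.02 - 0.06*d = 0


Then:
d = 0.33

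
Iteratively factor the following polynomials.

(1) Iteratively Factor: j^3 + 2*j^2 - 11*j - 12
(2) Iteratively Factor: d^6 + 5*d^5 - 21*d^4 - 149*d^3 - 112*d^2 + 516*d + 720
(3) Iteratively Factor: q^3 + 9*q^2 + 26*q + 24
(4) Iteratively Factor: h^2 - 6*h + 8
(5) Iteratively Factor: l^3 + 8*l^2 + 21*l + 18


(1) = (j - 3)*(j^2 + 5*j + 4) = (j - 3)*(j + 1)*(j + 4)
(2) = (d + 2)*(d^5 + 3*d^4 - 27*d^3 - 95*d^2 + 78*d + 360) = (d + 2)*(d + 3)*(d^4 - 27*d^2 - 14*d + 120) = (d - 5)*(d + 2)*(d + 3)*(d^3 + 5*d^2 - 2*d - 24) = (d - 5)*(d - 2)*(d + 2)*(d + 3)*(d^2 + 7*d + 12) = (d - 5)*(d - 2)*(d + 2)*(d + 3)^2*(d + 4)
(3) = (q + 2)*(q^2 + 7*q + 12) = (q + 2)*(q + 3)*(q + 4)
(4) = (h - 4)*(h - 2)
(5) = (l + 3)*(l^2 + 5*l + 6) = (l + 2)*(l + 3)*(l + 3)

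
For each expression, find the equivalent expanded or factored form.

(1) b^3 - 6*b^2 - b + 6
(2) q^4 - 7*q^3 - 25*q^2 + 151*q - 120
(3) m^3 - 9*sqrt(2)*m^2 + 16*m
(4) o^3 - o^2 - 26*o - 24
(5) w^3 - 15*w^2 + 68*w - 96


(1) = (b - 6)*(b - 1)*(b + 1)
(2) = (q - 8)*(q - 3)*(q - 1)*(q + 5)
(3) = m*(m - 8*sqrt(2))*(m - sqrt(2))
(4) = (o - 6)*(o + 1)*(o + 4)
(5) = (w - 8)*(w - 4)*(w - 3)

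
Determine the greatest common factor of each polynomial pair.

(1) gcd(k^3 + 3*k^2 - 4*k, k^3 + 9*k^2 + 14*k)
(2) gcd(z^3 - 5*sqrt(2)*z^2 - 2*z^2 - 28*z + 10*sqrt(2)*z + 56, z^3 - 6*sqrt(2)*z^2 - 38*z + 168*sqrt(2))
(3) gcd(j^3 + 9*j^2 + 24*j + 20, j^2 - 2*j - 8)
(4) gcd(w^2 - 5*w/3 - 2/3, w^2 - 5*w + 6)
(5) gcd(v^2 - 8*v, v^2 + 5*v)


(1) = k
(2) = z - 7*sqrt(2)
(3) = j + 2
(4) = w - 2
(5) = v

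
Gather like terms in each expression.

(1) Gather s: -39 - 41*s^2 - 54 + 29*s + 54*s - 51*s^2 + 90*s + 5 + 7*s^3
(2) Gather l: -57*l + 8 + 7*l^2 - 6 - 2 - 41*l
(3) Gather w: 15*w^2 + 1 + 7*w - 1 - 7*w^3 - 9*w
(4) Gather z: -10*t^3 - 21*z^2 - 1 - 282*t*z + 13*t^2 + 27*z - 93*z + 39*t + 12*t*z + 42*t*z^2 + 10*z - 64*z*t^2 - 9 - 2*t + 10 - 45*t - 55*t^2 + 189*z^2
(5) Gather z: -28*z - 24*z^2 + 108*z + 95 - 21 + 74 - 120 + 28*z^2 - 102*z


(1) = 7*s^3 - 92*s^2 + 173*s - 88
(2) = 7*l^2 - 98*l
(3) = -7*w^3 + 15*w^2 - 2*w
(4) = -10*t^3 - 42*t^2 - 8*t + z^2*(42*t + 168) + z*(-64*t^2 - 270*t - 56)
(5) = 4*z^2 - 22*z + 28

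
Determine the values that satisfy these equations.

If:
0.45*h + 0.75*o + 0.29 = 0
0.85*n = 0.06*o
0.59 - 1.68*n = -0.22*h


Then:
h = -2.18
n = 0.07
o = 0.92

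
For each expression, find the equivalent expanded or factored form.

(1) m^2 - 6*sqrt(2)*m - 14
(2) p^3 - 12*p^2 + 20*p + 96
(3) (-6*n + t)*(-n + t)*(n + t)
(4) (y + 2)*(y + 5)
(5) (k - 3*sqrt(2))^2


(1) = (m - 7*sqrt(2))*(m + sqrt(2))
(2) = (p - 8)*(p - 6)*(p + 2)
(3) = 6*n^3 - n^2*t - 6*n*t^2 + t^3
(4) = y^2 + 7*y + 10
(5) = k^2 - 6*sqrt(2)*k + 18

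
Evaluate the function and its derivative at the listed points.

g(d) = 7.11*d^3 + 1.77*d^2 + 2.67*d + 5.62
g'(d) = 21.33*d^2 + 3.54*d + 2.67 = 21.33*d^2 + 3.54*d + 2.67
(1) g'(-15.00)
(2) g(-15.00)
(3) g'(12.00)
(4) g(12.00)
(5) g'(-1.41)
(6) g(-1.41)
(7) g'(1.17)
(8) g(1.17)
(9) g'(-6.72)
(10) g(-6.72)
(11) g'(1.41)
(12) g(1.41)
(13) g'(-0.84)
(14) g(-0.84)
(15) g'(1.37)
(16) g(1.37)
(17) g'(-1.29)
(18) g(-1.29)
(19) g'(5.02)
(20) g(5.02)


(1) = 4748.82
(2) = -23632.43
(3) = 3116.67
(4) = 12578.62
(5) = 40.08
(6) = -14.56
(7) = 36.01
(8) = 22.55
(9) = 942.11
(10) = -2090.02
(11) = 50.07
(12) = 32.83
(13) = 14.75
(14) = 0.41
(15) = 47.55
(16) = 30.88
(17) = 33.60
(18) = -10.14
(19) = 557.97
(20) = 963.09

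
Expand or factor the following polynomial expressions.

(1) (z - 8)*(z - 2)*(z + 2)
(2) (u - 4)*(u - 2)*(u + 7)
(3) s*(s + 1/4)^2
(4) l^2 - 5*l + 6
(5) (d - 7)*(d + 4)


(1) = z^3 - 8*z^2 - 4*z + 32
(2) = u^3 + u^2 - 34*u + 56
(3) = s^3 + s^2/2 + s/16
(4) = (l - 3)*(l - 2)
(5) = d^2 - 3*d - 28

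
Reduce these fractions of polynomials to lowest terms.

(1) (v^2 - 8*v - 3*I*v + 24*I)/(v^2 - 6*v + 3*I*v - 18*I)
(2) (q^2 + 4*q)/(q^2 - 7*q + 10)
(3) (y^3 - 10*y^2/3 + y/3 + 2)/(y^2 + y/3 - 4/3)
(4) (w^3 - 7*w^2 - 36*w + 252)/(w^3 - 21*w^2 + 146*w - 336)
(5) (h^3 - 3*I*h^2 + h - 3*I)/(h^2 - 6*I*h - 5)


(1) = (v^2 + v*(-8 - 3*I) + 24*I)/(v^2 + v*(-6 + 3*I) - 18*I)
(2) = (q^2 + 4*q)/(q^2 - 7*q + 10)
(3) = (3*y^2 - 7*y - 6)/(3*y + 4)
(4) = (w + 6)/(w - 8)
(5) = (h^2 - 2*I*h + 3)/(h - 5*I)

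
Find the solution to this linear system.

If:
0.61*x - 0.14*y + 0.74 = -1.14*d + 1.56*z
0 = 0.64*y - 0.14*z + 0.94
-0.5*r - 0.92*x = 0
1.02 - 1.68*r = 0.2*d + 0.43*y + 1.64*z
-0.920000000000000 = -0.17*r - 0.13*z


Then:
d = -12.27
r = 13.90
x = -7.55
y = -3.90
z = -11.10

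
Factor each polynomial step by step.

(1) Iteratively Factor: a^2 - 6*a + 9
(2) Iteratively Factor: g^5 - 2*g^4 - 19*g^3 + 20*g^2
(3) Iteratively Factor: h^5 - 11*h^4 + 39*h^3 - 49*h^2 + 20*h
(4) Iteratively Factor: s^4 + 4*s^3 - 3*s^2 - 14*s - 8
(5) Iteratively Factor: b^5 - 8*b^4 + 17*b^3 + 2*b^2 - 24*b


(1) = (a - 3)*(a - 3)
(2) = (g - 1)*(g^4 - g^3 - 20*g^2) = (g - 5)*(g - 1)*(g^3 + 4*g^2) = (g - 5)*(g - 1)*(g + 4)*(g^2) = g*(g - 5)*(g - 1)*(g + 4)*(g)
(3) = (h - 1)*(h^4 - 10*h^3 + 29*h^2 - 20*h) = (h - 5)*(h - 1)*(h^3 - 5*h^2 + 4*h) = (h - 5)*(h - 1)^2*(h^2 - 4*h) = (h - 5)*(h - 4)*(h - 1)^2*(h)
(4) = (s + 1)*(s^3 + 3*s^2 - 6*s - 8) = (s - 2)*(s + 1)*(s^2 + 5*s + 4) = (s - 2)*(s + 1)^2*(s + 4)
(5) = (b)*(b^4 - 8*b^3 + 17*b^2 + 2*b - 24) = b*(b + 1)*(b^3 - 9*b^2 + 26*b - 24) = b*(b - 2)*(b + 1)*(b^2 - 7*b + 12) = b*(b - 3)*(b - 2)*(b + 1)*(b - 4)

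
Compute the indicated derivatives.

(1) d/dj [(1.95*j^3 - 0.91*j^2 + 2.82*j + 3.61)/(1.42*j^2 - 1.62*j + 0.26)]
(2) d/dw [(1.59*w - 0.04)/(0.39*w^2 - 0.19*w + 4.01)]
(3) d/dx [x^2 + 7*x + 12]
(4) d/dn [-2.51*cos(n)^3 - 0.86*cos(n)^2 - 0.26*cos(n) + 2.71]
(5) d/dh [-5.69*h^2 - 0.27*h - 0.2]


(1) = (2.769*j^4 - 6.318*j^3 - 1.0092*j^2 - 10.7256*j + 6.5814)/(2.0164*j^4 - 4.6008*j^3 + 3.3628*j^2 - 0.8424*j + 0.0676)
(2) = (-0.6201*w^2 + 0.0312*w + 6.3683)/(0.1521*w^4 - 0.1482*w^3 + 3.1639*w^2 - 1.5238*w + 16.0801)
(3) = 2*x + 7
(4) = (7.53*cos(n)^2 + 1.72*cos(n) + 0.26)*sin(n)
(5) = -11.38*h - 0.27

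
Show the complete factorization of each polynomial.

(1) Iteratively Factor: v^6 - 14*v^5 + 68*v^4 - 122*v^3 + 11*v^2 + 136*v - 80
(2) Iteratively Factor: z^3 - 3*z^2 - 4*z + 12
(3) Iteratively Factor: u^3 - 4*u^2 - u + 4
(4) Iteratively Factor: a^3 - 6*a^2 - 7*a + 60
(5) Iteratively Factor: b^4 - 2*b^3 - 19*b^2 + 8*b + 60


(1) = (v - 4)*(v^5 - 10*v^4 + 28*v^3 - 10*v^2 - 29*v + 20) = (v - 4)*(v - 1)*(v^4 - 9*v^3 + 19*v^2 + 9*v - 20) = (v - 4)*(v - 1)*(v + 1)*(v^3 - 10*v^2 + 29*v - 20) = (v - 4)*(v - 1)^2*(v + 1)*(v^2 - 9*v + 20) = (v - 5)*(v - 4)*(v - 1)^2*(v + 1)*(v - 4)
(2) = (z + 2)*(z^2 - 5*z + 6) = (z - 3)*(z + 2)*(z - 2)
(3) = (u - 4)*(u^2 - 1) = (u - 4)*(u - 1)*(u + 1)
(4) = (a - 5)*(a^2 - a - 12) = (a - 5)*(a - 4)*(a + 3)
(5) = (b + 3)*(b^3 - 5*b^2 - 4*b + 20) = (b + 2)*(b + 3)*(b^2 - 7*b + 10) = (b - 5)*(b + 2)*(b + 3)*(b - 2)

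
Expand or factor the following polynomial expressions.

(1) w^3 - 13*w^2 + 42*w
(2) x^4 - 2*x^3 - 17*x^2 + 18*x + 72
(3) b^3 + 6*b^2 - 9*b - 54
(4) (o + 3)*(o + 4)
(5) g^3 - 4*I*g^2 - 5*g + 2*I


(1) = w*(w - 7)*(w - 6)
(2) = (x - 4)*(x - 3)*(x + 2)*(x + 3)
(3) = (b - 3)*(b + 3)*(b + 6)
(4) = o^2 + 7*o + 12
(5) = (g - 2*I)*(g - I)^2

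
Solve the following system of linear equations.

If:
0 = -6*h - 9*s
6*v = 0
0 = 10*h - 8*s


Then:
h = 0
s = 0
v = 0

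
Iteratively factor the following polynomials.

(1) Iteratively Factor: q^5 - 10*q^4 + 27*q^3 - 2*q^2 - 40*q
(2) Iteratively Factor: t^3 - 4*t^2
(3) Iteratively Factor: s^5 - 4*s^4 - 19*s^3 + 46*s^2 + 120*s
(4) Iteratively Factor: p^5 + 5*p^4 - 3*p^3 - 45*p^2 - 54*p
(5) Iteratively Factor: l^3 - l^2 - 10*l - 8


(1) = (q + 1)*(q^4 - 11*q^3 + 38*q^2 - 40*q) = (q - 4)*(q + 1)*(q^3 - 7*q^2 + 10*q) = (q - 4)*(q - 2)*(q + 1)*(q^2 - 5*q) = (q - 5)*(q - 4)*(q - 2)*(q + 1)*(q)
(2) = (t)*(t^2 - 4*t) = t*(t - 4)*(t)
(3) = (s + 2)*(s^4 - 6*s^3 - 7*s^2 + 60*s) = s*(s + 2)*(s^3 - 6*s^2 - 7*s + 60) = s*(s + 2)*(s + 3)*(s^2 - 9*s + 20) = s*(s - 4)*(s + 2)*(s + 3)*(s - 5)
(4) = (p)*(p^4 + 5*p^3 - 3*p^2 - 45*p - 54) = p*(p + 3)*(p^3 + 2*p^2 - 9*p - 18) = p*(p + 2)*(p + 3)*(p^2 - 9) = p*(p - 3)*(p + 2)*(p + 3)*(p + 3)
(5) = (l + 1)*(l^2 - 2*l - 8) = (l + 1)*(l + 2)*(l - 4)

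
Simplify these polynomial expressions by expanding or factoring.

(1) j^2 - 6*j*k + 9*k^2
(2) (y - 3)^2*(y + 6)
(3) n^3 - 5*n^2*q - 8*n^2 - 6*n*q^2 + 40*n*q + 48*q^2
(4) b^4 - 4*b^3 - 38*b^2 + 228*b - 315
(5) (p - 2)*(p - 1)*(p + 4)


(1) = (j - 3*k)^2
(2) = y^3 - 27*y + 54
(3) = (n - 8)*(n - 6*q)*(n + q)
(4) = (b - 5)*(b - 3)^2*(b + 7)
(5) = p^3 + p^2 - 10*p + 8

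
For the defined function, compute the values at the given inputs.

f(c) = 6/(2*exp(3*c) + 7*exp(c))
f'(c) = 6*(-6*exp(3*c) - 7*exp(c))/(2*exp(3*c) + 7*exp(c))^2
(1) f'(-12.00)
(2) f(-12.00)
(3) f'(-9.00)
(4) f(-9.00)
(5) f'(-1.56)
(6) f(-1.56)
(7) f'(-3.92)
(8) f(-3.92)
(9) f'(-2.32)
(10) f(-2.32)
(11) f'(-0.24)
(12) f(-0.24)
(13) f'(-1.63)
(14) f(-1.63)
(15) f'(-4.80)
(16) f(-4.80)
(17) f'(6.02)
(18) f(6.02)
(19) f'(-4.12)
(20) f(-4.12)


(1) = -139504.11
(2) = 139504.11
(3) = -6945.50
(4) = 6945.50
(5) = -4.13
(6) = 4.03
(7) = -43.21
(8) = 43.20
(9) = -8.75
(10) = 8.70
(11) = -1.20
(12) = 0.93
(13) = -4.42
(14) = 4.33
(15) = -104.15
(16) = 104.15
(17) = -0.00
(18) = 0.00
(19) = -52.77
(20) = 52.76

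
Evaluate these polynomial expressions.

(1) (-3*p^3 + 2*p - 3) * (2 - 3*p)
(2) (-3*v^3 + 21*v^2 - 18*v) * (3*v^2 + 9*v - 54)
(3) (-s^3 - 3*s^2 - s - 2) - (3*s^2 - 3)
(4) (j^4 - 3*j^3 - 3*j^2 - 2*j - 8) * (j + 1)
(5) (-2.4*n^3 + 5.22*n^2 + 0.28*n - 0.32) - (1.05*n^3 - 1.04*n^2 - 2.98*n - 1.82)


(1) = 9*p^4 - 6*p^3 - 6*p^2 + 13*p - 6
(2) = -9*v^5 + 36*v^4 + 297*v^3 - 1296*v^2 + 972*v
(3) = -s^3 - 6*s^2 - s + 1
(4) = j^5 - 2*j^4 - 6*j^3 - 5*j^2 - 10*j - 8
(5) = -3.45*n^3 + 6.26*n^2 + 3.26*n + 1.5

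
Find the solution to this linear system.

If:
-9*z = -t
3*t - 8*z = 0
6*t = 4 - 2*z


Then:
No Solution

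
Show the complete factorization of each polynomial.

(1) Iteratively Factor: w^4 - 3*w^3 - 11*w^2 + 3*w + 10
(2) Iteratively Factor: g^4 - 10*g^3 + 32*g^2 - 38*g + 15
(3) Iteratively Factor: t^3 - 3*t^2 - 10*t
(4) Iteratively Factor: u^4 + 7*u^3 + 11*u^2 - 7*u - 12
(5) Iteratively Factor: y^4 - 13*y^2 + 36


(1) = (w + 1)*(w^3 - 4*w^2 - 7*w + 10) = (w + 1)*(w + 2)*(w^2 - 6*w + 5) = (w - 5)*(w + 1)*(w + 2)*(w - 1)
(2) = (g - 3)*(g^3 - 7*g^2 + 11*g - 5) = (g - 3)*(g - 1)*(g^2 - 6*g + 5) = (g - 3)*(g - 1)^2*(g - 5)
(3) = (t + 2)*(t^2 - 5*t) = (t - 5)*(t + 2)*(t)
(4) = (u - 1)*(u^3 + 8*u^2 + 19*u + 12) = (u - 1)*(u + 3)*(u^2 + 5*u + 4) = (u - 1)*(u + 3)*(u + 4)*(u + 1)
(5) = (y + 3)*(y^3 - 3*y^2 - 4*y + 12) = (y + 2)*(y + 3)*(y^2 - 5*y + 6) = (y - 2)*(y + 2)*(y + 3)*(y - 3)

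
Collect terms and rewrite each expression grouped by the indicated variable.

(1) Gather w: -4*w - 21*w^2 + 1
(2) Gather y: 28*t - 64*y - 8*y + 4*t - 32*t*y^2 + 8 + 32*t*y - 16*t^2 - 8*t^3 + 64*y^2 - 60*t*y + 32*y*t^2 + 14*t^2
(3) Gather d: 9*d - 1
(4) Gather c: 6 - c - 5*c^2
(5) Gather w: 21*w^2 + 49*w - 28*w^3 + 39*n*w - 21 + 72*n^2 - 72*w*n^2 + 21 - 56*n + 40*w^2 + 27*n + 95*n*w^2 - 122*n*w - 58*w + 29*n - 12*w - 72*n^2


(1) = -21*w^2 - 4*w + 1
(2) = -8*t^3 - 2*t^2 + 32*t + y^2*(64 - 32*t) + y*(32*t^2 - 28*t - 72) + 8
(3) = 9*d - 1
(4) = -5*c^2 - c + 6
(5) = -28*w^3 + w^2*(95*n + 61) + w*(-72*n^2 - 83*n - 21)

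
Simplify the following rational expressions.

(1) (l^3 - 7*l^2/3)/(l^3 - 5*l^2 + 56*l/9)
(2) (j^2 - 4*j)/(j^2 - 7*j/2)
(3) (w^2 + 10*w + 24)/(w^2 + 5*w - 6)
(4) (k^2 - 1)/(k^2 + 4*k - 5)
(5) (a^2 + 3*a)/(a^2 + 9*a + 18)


(1) = 3*l/(3*l - 8)
(2) = (2*j - 8)/(2*j - 7)
(3) = (w + 4)/(w - 1)
(4) = (k + 1)/(k + 5)
(5) = a/(a + 6)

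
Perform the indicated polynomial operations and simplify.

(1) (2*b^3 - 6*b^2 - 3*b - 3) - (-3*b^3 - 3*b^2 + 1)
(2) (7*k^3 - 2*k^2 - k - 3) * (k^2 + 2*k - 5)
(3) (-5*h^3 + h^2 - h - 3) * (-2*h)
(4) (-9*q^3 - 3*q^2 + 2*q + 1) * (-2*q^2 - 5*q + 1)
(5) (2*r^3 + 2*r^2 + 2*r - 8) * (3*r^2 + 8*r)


(1) = 5*b^3 - 3*b^2 - 3*b - 4
(2) = 7*k^5 + 12*k^4 - 40*k^3 + 5*k^2 - k + 15
(3) = 10*h^4 - 2*h^3 + 2*h^2 + 6*h
(4) = 18*q^5 + 51*q^4 + 2*q^3 - 15*q^2 - 3*q + 1
(5) = 6*r^5 + 22*r^4 + 22*r^3 - 8*r^2 - 64*r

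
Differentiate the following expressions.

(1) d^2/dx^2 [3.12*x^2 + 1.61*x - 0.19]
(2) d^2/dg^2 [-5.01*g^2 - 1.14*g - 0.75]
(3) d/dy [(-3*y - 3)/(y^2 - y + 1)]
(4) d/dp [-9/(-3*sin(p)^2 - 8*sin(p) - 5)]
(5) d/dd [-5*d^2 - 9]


(1) = 6.24000000000000
(2) = -10.0200000000000
(3) = 3*(-y^2 + y + (y + 1)*(2*y - 1) - 1)/(y^2 - y + 1)^2
(4) = -18*(3*sin(p) + 4)*cos(p)/(3*sin(p)^2 + 8*sin(p) + 5)^2
(5) = -10*d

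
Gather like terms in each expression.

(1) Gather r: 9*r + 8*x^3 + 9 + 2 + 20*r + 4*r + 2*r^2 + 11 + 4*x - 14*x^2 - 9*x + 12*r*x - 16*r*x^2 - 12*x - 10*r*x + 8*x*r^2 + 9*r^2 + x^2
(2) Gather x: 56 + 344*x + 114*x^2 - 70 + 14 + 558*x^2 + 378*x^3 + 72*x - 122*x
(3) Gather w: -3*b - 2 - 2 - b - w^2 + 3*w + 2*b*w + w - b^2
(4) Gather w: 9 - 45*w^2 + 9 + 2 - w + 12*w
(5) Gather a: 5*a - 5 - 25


(1) = r^2*(8*x + 11) + r*(-16*x^2 + 2*x + 33) + 8*x^3 - 13*x^2 - 17*x + 22
(2) = 378*x^3 + 672*x^2 + 294*x
(3) = -b^2 - 4*b - w^2 + w*(2*b + 4) - 4
(4) = -45*w^2 + 11*w + 20
(5) = 5*a - 30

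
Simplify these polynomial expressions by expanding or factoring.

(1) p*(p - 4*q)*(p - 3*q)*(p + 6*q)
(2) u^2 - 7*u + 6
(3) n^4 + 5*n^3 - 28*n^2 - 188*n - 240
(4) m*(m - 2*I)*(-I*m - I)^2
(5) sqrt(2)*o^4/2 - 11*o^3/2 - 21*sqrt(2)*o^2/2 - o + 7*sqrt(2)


(1) = p^4 - p^3*q - 30*p^2*q^2 + 72*p*q^3
(2) = (u - 6)*(u - 1)
(3) = (n - 6)*(n + 2)*(n + 4)*(n + 5)
(4) = -m^4 - 2*m^3 + 2*I*m^3 - m^2 + 4*I*m^2 + 2*I*m
(5) = (o - 7*sqrt(2))*(o - sqrt(2)/2)*(o + sqrt(2))*(sqrt(2)*o/2 + 1)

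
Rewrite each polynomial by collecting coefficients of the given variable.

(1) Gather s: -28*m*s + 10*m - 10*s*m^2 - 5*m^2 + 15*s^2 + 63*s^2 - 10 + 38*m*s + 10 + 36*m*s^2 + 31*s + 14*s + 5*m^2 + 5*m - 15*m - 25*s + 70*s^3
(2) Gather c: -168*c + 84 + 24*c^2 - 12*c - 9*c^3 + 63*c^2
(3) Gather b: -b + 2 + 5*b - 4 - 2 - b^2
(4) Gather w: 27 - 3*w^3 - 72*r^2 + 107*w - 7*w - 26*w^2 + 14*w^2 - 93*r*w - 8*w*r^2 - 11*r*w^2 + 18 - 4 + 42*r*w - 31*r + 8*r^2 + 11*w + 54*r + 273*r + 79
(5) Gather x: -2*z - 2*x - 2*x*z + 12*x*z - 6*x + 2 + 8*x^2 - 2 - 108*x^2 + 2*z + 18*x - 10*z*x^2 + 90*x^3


(1) = 70*s^3 + s^2*(36*m + 78) + s*(-10*m^2 + 10*m + 20)
(2) = -9*c^3 + 87*c^2 - 180*c + 84
(3) = -b^2 + 4*b - 4
(4) = -64*r^2 + 296*r - 3*w^3 + w^2*(-11*r - 12) + w*(-8*r^2 - 51*r + 111) + 120
(5) = 90*x^3 + x^2*(-10*z - 100) + x*(10*z + 10)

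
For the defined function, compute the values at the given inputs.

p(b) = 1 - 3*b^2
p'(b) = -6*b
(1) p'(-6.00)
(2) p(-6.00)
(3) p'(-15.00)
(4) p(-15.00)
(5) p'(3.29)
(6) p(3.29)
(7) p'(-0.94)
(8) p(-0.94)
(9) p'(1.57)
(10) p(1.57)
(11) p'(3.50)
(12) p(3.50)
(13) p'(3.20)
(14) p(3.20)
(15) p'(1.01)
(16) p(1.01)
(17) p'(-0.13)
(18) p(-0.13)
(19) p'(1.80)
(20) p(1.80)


(1) = 36.00
(2) = -107.00
(3) = 90.00
(4) = -674.00
(5) = -19.74
(6) = -31.47
(7) = 5.64
(8) = -1.65
(9) = -9.42
(10) = -6.39
(11) = -21.00
(12) = -35.75
(13) = -19.20
(14) = -29.72
(15) = -6.06
(16) = -2.06
(17) = 0.78
(18) = 0.95
(19) = -10.80
(20) = -8.72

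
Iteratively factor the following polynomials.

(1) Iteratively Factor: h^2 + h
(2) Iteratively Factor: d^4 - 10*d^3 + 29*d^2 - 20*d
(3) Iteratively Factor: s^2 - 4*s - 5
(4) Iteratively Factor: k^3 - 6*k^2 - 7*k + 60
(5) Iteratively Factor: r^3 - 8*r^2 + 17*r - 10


(1) = (h)*(h + 1)
(2) = (d - 4)*(d^3 - 6*d^2 + 5*d) = (d - 5)*(d - 4)*(d^2 - d) = d*(d - 5)*(d - 4)*(d - 1)
(3) = (s + 1)*(s - 5)
(4) = (k - 4)*(k^2 - 2*k - 15) = (k - 4)*(k + 3)*(k - 5)
(5) = (r - 2)*(r^2 - 6*r + 5) = (r - 5)*(r - 2)*(r - 1)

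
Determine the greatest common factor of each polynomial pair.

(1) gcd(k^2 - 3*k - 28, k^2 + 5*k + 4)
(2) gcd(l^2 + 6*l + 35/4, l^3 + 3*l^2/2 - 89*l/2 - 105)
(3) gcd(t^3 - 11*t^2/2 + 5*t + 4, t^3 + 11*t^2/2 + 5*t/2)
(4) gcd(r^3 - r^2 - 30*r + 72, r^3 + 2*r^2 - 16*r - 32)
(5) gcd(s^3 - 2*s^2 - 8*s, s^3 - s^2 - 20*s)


(1) = k + 4
(2) = l + 5/2
(3) = t + 1/2
(4) = gcd((r - 4)*(r - 3)*(r + 6), (r - 4)*(r + 2)*(r + 4)) = r - 4
(5) = gcd(s*(s - 4)*(s + 2), s*(s - 5)*(s + 4)) = s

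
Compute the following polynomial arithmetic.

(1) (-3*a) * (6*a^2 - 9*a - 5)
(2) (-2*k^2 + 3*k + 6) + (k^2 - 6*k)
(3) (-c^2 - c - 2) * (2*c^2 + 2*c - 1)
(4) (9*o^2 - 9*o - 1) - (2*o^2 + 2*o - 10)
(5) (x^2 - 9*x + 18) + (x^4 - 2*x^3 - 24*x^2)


(1) = -18*a^3 + 27*a^2 + 15*a
(2) = -k^2 - 3*k + 6
(3) = -2*c^4 - 4*c^3 - 5*c^2 - 3*c + 2
(4) = 7*o^2 - 11*o + 9
(5) = x^4 - 2*x^3 - 23*x^2 - 9*x + 18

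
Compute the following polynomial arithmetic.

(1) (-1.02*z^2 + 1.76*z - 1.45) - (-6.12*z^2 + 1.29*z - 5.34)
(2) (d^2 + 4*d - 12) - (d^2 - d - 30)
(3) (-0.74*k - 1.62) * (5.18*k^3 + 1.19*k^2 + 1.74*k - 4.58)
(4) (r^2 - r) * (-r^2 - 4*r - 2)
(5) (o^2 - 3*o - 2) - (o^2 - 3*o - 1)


(1) = 5.1*z^2 + 0.47*z + 3.89
(2) = 5*d + 18
(3) = -3.8332*k^4 - 9.2722*k^3 - 3.2154*k^2 + 0.5704*k + 7.4196
(4) = -r^4 - 3*r^3 + 2*r^2 + 2*r
(5) = -1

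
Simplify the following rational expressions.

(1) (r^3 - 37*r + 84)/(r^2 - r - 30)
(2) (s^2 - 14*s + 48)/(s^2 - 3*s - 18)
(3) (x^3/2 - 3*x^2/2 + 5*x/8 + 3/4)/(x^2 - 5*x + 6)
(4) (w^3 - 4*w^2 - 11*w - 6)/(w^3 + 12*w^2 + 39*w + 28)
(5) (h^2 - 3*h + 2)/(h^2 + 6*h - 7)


(1) = (r^3 - 37*r + 84)/(r^2 - r - 30)
(2) = (s - 8)/(s + 3)
(3) = (4*x^2 - 4*x - 3)/(8*x - 24)
(4) = (w^2 - 5*w - 6)/(w^2 + 11*w + 28)
(5) = (h - 2)/(h + 7)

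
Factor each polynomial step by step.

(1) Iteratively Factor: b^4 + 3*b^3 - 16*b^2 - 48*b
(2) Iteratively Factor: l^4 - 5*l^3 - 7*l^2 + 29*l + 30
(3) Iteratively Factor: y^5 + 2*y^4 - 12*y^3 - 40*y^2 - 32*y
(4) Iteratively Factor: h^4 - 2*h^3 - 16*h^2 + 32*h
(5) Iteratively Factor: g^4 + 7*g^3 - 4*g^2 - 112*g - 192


(1) = (b)*(b^3 + 3*b^2 - 16*b - 48) = b*(b - 4)*(b^2 + 7*b + 12) = b*(b - 4)*(b + 4)*(b + 3)
(2) = (l - 5)*(l^3 - 7*l - 6) = (l - 5)*(l + 1)*(l^2 - l - 6) = (l - 5)*(l - 3)*(l + 1)*(l + 2)
(3) = (y + 2)*(y^4 - 12*y^2 - 16*y) = (y + 2)^2*(y^3 - 2*y^2 - 8*y) = (y - 4)*(y + 2)^2*(y^2 + 2*y) = (y - 4)*(y + 2)^3*(y)
(4) = (h - 4)*(h^3 + 2*h^2 - 8*h) = h*(h - 4)*(h^2 + 2*h - 8) = h*(h - 4)*(h + 4)*(h - 2)
(5) = (g - 4)*(g^3 + 11*g^2 + 40*g + 48) = (g - 4)*(g + 4)*(g^2 + 7*g + 12) = (g - 4)*(g + 4)^2*(g + 3)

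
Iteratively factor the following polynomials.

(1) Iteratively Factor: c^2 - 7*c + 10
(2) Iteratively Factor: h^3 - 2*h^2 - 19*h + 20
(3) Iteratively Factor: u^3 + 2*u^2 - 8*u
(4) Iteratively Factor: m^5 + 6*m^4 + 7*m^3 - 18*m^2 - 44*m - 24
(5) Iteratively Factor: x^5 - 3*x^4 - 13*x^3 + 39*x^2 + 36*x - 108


(1) = (c - 5)*(c - 2)
(2) = (h - 1)*(h^2 - h - 20) = (h - 5)*(h - 1)*(h + 4)
(3) = (u - 2)*(u^2 + 4*u) = u*(u - 2)*(u + 4)
(4) = (m + 1)*(m^4 + 5*m^3 + 2*m^2 - 20*m - 24) = (m + 1)*(m + 3)*(m^3 + 2*m^2 - 4*m - 8) = (m + 1)*(m + 2)*(m + 3)*(m^2 - 4) = (m - 2)*(m + 1)*(m + 2)*(m + 3)*(m + 2)
(5) = (x - 3)*(x^4 - 13*x^2 + 36) = (x - 3)*(x + 3)*(x^3 - 3*x^2 - 4*x + 12) = (x - 3)*(x + 2)*(x + 3)*(x^2 - 5*x + 6) = (x - 3)*(x - 2)*(x + 2)*(x + 3)*(x - 3)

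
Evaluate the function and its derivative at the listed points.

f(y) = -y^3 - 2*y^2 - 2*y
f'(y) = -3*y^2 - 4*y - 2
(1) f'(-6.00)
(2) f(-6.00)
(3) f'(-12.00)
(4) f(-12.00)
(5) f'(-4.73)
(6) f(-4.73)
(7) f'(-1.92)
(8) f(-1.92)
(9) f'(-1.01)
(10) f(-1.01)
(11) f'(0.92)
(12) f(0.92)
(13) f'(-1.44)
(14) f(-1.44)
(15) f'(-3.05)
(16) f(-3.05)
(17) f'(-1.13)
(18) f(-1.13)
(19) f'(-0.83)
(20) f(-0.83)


(1) = -86.00
(2) = 156.00
(3) = -386.00
(4) = 1464.00
(5) = -50.20
(6) = 70.54
(7) = -5.38
(8) = 3.55
(9) = -1.02
(10) = 1.01
(11) = -8.22
(12) = -4.31
(13) = -2.46
(14) = 1.72
(15) = -17.71
(16) = 15.87
(17) = -1.31
(18) = 1.15
(19) = -0.75
(20) = 0.85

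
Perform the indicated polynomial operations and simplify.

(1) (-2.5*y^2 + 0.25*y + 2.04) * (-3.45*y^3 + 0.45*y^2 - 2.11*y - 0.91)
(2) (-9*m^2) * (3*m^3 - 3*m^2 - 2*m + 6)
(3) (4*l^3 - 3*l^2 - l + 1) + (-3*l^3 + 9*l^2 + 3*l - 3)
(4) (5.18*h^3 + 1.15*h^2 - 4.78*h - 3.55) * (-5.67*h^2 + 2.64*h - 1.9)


(1) = 8.625*y^5 - 1.9875*y^4 - 1.6505*y^3 + 2.6655*y^2 - 4.5319*y - 1.8564
(2) = -27*m^5 + 27*m^4 + 18*m^3 - 54*m^2
(3) = l^3 + 6*l^2 + 2*l - 2
(4) = -29.3706*h^5 + 7.1547*h^4 + 20.2966*h^3 + 5.3243*h^2 - 0.29*h + 6.745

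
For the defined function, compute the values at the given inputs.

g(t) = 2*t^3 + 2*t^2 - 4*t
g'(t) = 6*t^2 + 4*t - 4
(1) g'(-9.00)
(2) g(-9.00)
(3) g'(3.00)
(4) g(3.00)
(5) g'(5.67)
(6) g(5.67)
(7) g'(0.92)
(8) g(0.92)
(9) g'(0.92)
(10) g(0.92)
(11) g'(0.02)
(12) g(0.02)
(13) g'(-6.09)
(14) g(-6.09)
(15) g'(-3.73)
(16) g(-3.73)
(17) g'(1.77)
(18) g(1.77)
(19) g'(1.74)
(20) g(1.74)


(1) = 446.00
(2) = -1260.00
(3) = 62.00
(4) = 60.00
(5) = 211.57
(6) = 406.19
(7) = 4.76
(8) = -0.43
(9) = 4.76
(10) = -0.43
(11) = -3.92
(12) = -0.08
(13) = 194.17
(14) = -353.20
(15) = 64.56
(16) = -61.04
(17) = 21.88
(18) = 10.28
(19) = 21.13
(20) = 9.63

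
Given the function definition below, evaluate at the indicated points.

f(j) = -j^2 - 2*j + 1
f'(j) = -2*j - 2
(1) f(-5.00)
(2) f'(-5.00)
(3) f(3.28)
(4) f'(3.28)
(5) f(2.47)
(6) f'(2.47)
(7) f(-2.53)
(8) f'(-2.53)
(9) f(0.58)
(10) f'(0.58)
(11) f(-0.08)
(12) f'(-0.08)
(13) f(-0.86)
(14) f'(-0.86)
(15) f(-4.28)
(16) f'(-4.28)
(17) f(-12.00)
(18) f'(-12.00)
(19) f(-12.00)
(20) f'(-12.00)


(1) = -14.00
(2) = 8.00
(3) = -16.32
(4) = -8.56
(5) = -10.04
(6) = -6.94
(7) = -0.34
(8) = 3.06
(9) = -0.50
(10) = -3.16
(11) = 1.15
(12) = -1.84
(13) = 1.98
(14) = -0.28
(15) = -8.76
(16) = 6.56
(17) = -119.00
(18) = 22.00
(19) = -119.00
(20) = 22.00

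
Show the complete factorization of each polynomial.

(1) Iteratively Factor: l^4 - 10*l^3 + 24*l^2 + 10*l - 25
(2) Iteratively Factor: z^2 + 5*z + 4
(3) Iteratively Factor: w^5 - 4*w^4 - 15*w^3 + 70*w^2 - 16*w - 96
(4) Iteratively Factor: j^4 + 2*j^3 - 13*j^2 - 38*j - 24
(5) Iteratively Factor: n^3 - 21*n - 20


(1) = (l - 1)*(l^3 - 9*l^2 + 15*l + 25) = (l - 5)*(l - 1)*(l^2 - 4*l - 5) = (l - 5)*(l - 1)*(l + 1)*(l - 5)
(2) = (z + 4)*(z + 1)
(3) = (w - 4)*(w^4 - 15*w^2 + 10*w + 24) = (w - 4)*(w - 3)*(w^3 + 3*w^2 - 6*w - 8) = (w - 4)*(w - 3)*(w + 1)*(w^2 + 2*w - 8) = (w - 4)*(w - 3)*(w - 2)*(w + 1)*(w + 4)
(4) = (j - 4)*(j^3 + 6*j^2 + 11*j + 6) = (j - 4)*(j + 1)*(j^2 + 5*j + 6) = (j - 4)*(j + 1)*(j + 2)*(j + 3)
(5) = (n + 4)*(n^2 - 4*n - 5) = (n - 5)*(n + 4)*(n + 1)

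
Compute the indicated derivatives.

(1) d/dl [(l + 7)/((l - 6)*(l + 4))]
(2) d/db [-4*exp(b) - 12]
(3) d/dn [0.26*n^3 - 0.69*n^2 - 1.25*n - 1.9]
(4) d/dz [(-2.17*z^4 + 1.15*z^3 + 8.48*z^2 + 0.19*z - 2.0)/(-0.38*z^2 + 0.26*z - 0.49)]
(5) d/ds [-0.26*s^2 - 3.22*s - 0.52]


(1) = (-l^2 - 14*l - 10)/(l^4 - 4*l^3 - 44*l^2 + 96*l + 576)
(2) = -4*exp(b)
(3) = 0.78*n^2 - 1.38*n - 1.25
(4) = (1.6492*z^5 - 2.1296*z^4 + 4.8512*z^3 + 0.5865*z^2 - 9.8304*z + 0.4269)/(0.1444*z^4 - 0.1976*z^3 + 0.44*z^2 - 0.2548*z + 0.2401)
(5) = -0.52*s - 3.22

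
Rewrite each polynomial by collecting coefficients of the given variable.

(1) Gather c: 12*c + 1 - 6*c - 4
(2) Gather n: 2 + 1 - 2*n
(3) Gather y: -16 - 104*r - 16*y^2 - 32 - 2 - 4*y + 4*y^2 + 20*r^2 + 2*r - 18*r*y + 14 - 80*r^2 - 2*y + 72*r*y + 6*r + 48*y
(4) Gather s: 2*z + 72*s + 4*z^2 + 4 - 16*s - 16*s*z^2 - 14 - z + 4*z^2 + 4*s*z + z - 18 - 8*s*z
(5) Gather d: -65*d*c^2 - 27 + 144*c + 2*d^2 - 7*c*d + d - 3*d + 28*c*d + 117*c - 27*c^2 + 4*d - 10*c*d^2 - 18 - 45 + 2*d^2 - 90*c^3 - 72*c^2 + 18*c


(1) = 6*c - 3
(2) = 3 - 2*n
(3) = -60*r^2 - 96*r - 12*y^2 + y*(54*r + 42) - 36
(4) = s*(-16*z^2 - 4*z + 56) + 8*z^2 + 2*z - 28
(5) = -90*c^3 - 99*c^2 + 279*c + d^2*(4 - 10*c) + d*(-65*c^2 + 21*c + 2) - 90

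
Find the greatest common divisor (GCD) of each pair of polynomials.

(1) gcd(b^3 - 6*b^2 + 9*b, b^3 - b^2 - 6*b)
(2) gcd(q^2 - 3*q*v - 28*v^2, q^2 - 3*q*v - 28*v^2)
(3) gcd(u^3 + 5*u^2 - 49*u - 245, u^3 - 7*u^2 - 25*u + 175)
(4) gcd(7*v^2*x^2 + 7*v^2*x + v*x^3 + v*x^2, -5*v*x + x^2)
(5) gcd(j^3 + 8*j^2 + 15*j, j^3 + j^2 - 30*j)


(1) = gcd(b*(b - 3)^2, b*(b - 3)*(b + 2)) = b^2 - 3*b
(2) = gcd((q - 7*v)*(q + 4*v), (q - 7*v)*(q + 4*v)) = q^2 - 3*q*v - 28*v^2
(3) = gcd((u - 7)*(u + 5)*(u + 7), (u - 7)*(u - 5)*(u + 5)) = u^2 - 2*u - 35
(4) = x
(5) = j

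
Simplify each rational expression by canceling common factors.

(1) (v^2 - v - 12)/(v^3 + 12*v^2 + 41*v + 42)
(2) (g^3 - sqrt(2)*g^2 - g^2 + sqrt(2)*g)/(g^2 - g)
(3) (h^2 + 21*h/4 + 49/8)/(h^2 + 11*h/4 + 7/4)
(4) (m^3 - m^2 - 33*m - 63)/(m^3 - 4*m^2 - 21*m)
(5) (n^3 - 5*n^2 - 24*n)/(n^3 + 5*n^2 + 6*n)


(1) = (v - 4)/(v^2 + 9*v + 14)
(2) = g - sqrt(2)
(3) = (2*h + 7)/(2*h + 2)
(4) = (m + 3)/m
(5) = (n - 8)/(n + 2)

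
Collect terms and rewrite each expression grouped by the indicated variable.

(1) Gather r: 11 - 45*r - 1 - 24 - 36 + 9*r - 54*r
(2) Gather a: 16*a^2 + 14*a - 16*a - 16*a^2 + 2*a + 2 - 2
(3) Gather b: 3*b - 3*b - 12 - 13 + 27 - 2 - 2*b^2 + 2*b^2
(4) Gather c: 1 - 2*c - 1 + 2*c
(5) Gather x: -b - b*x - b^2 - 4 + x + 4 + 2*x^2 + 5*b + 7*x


(1) = -90*r - 50
(2) = 0
(3) = 0
(4) = 0
(5) = -b^2 + 4*b + 2*x^2 + x*(8 - b)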